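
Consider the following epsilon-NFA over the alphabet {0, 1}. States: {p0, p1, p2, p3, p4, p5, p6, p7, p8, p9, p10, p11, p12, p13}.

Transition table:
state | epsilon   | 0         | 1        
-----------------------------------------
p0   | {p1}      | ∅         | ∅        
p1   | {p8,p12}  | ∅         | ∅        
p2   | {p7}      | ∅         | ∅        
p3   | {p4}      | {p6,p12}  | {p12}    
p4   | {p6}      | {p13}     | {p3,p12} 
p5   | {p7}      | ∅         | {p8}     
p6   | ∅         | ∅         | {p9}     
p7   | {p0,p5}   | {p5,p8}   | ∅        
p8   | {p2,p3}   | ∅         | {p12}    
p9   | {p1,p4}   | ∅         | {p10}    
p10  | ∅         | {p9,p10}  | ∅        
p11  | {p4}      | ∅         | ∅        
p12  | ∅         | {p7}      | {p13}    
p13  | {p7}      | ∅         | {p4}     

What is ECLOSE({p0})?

Start with {p0}.
From p0 via epsilon: add p1.
From p1 via epsilon: add p8, p12.
From p8 via epsilon: add p2, p3.
From p2 via epsilon: add p7.
From p3 via epsilon: add p4.
From p4 via epsilon: add p6.
From p7 via epsilon: add p5.
No new states can be added; the closed set is {p0, p1, p2, p3, p4, p5, p6, p7, p8, p12}.

{p0, p1, p2, p3, p4, p5, p6, p7, p8, p12}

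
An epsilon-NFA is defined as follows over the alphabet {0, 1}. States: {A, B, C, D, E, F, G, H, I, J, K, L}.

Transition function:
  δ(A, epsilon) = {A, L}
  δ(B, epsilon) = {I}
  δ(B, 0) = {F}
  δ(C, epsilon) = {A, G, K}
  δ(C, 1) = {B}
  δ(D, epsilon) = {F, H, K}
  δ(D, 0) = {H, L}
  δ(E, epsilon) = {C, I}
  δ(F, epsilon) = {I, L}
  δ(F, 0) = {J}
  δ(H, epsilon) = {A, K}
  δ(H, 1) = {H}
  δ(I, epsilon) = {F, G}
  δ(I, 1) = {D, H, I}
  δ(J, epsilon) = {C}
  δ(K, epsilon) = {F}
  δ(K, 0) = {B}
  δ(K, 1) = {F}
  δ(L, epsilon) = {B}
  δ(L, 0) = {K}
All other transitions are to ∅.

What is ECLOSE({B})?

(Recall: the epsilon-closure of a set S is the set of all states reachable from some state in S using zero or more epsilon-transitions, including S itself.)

{B, F, G, I, L}

Start with {B}.
From B via epsilon: add I.
From I via epsilon: add F, G.
From F via epsilon: add L.
No new states can be added; the closed set is {B, F, G, I, L}.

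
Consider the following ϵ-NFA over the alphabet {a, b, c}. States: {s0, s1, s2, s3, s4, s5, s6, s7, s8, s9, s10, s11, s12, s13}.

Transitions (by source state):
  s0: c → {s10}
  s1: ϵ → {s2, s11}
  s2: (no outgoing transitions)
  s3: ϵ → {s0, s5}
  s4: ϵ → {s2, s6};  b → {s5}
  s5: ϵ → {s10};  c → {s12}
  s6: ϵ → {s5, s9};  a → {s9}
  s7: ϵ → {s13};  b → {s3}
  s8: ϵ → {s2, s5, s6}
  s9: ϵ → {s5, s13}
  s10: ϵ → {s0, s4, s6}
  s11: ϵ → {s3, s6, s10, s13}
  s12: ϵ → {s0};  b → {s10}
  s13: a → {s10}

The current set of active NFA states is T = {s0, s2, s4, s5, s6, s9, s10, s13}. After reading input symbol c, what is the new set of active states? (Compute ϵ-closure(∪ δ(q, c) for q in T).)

s0 on c → {s10}.
s5 on c → {s12}.
No c-transition from s2, s4, s6, s9, s10, s13.
Union after reading c: {s10, s12}.
Now take the ϵ-closure:
From s10 via ϵ: add s0, s4, s6.
From s4 via ϵ: add s2.
From s6 via ϵ: add s5, s9.
From s9 via ϵ: add s13.
No new states can be added; the closed set is {s0, s2, s4, s5, s6, s9, s10, s12, s13}.

{s0, s2, s4, s5, s6, s9, s10, s12, s13}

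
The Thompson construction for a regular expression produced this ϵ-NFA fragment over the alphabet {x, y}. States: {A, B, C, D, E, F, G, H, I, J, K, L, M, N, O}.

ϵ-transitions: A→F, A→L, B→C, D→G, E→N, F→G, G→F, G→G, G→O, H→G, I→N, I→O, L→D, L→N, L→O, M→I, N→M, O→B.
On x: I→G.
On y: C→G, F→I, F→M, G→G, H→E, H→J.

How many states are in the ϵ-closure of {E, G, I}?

Start with {E, G, I}.
From E via ϵ: add N.
From G via ϵ: add F, O.
From N via ϵ: add M.
From O via ϵ: add B.
From B via ϵ: add C.
ϵ-closure = {B, C, E, F, G, I, M, N, O}, which has 9 states.

9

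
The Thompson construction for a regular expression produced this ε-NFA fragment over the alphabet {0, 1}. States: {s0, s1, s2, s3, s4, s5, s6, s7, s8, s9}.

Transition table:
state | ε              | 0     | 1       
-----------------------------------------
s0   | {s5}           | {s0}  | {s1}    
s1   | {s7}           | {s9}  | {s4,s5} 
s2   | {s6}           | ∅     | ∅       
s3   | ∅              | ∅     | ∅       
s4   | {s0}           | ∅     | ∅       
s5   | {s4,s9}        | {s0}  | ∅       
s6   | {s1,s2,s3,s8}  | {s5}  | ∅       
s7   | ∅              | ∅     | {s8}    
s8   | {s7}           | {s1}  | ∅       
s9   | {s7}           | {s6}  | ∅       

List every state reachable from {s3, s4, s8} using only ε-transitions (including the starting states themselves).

{s0, s3, s4, s5, s7, s8, s9}

Start with {s3, s4, s8}.
From s4 via ε: add s0.
From s8 via ε: add s7.
From s0 via ε: add s5.
From s5 via ε: add s9.
No new states can be added; the closed set is {s0, s3, s4, s5, s7, s8, s9}.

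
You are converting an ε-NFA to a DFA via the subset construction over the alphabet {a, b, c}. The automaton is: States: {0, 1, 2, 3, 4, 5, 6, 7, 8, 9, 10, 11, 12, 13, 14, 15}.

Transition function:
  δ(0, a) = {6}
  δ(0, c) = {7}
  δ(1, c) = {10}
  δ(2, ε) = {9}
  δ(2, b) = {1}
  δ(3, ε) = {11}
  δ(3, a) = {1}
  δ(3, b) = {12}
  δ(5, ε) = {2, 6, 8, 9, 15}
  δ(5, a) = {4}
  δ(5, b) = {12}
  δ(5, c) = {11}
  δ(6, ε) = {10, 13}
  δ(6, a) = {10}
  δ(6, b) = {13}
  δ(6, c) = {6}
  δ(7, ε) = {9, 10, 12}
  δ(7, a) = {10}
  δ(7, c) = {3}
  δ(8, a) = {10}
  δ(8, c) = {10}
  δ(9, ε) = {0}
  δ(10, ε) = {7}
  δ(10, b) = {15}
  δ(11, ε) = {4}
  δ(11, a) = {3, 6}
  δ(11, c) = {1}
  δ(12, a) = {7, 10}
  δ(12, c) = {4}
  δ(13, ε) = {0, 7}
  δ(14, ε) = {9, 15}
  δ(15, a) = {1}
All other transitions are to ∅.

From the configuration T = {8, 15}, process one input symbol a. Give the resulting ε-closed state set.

8 on a → {10}.
15 on a → {1}.
Union after reading a: {1, 10}.
Now take the ε-closure:
From 10 via ε: add 7.
From 7 via ε: add 9, 12.
From 9 via ε: add 0.
No new states can be added; the closed set is {0, 1, 7, 9, 10, 12}.

{0, 1, 7, 9, 10, 12}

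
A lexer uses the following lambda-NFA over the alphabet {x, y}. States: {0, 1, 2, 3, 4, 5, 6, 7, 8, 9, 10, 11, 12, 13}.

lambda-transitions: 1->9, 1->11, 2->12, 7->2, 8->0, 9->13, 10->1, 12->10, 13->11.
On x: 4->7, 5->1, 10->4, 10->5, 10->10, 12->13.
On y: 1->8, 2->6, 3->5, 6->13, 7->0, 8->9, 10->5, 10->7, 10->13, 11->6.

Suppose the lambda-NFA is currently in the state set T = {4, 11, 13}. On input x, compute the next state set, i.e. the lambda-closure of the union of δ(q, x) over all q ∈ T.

4 on x → {7}.
No x-transition from 11, 13.
Union after reading x: {7}.
Now take the lambda-closure:
From 7 via lambda: add 2.
From 2 via lambda: add 12.
From 12 via lambda: add 10.
From 10 via lambda: add 1.
From 1 via lambda: add 9, 11.
From 9 via lambda: add 13.
No new states can be added; the closed set is {1, 2, 7, 9, 10, 11, 12, 13}.

{1, 2, 7, 9, 10, 11, 12, 13}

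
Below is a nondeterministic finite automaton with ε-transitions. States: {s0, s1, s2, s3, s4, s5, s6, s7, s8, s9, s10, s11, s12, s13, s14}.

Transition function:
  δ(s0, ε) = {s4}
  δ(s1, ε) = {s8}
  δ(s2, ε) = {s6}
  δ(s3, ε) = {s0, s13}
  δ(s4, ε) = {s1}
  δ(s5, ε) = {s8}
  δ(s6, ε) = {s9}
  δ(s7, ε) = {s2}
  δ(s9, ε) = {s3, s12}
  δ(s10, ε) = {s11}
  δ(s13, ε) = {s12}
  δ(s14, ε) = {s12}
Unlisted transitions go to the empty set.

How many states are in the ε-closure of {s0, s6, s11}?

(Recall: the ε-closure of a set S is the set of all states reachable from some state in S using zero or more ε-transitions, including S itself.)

10

Start with {s0, s6, s11}.
From s0 via ε: add s4.
From s6 via ε: add s9.
From s4 via ε: add s1.
From s9 via ε: add s3, s12.
From s1 via ε: add s8.
From s3 via ε: add s13.
ε-closure = {s0, s1, s3, s4, s6, s8, s9, s11, s12, s13}, which has 10 states.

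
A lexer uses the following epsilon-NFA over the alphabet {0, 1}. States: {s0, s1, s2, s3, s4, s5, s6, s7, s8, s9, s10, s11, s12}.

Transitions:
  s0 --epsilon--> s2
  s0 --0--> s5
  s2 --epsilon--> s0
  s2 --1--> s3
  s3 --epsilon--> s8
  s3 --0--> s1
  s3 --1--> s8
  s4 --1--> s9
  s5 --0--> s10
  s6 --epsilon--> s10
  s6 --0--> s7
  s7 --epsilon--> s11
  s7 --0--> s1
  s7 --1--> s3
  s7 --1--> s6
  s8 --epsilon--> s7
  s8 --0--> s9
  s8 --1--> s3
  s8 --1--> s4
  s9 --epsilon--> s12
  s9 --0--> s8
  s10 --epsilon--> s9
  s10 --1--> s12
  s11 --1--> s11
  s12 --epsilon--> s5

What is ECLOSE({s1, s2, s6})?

{s0, s1, s2, s5, s6, s9, s10, s12}

Start with {s1, s2, s6}.
From s2 via epsilon: add s0.
From s6 via epsilon: add s10.
From s10 via epsilon: add s9.
From s9 via epsilon: add s12.
From s12 via epsilon: add s5.
No new states can be added; the closed set is {s0, s1, s2, s5, s6, s9, s10, s12}.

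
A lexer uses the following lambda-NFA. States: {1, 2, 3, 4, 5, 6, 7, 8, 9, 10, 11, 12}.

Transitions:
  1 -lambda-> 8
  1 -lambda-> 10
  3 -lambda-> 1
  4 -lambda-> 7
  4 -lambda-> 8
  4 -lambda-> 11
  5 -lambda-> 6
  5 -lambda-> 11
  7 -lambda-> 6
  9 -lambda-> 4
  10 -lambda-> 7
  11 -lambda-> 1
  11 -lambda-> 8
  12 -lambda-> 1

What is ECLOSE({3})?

Start with {3}.
From 3 via lambda: add 1.
From 1 via lambda: add 8, 10.
From 10 via lambda: add 7.
From 7 via lambda: add 6.
No new states can be added; the closed set is {1, 3, 6, 7, 8, 10}.

{1, 3, 6, 7, 8, 10}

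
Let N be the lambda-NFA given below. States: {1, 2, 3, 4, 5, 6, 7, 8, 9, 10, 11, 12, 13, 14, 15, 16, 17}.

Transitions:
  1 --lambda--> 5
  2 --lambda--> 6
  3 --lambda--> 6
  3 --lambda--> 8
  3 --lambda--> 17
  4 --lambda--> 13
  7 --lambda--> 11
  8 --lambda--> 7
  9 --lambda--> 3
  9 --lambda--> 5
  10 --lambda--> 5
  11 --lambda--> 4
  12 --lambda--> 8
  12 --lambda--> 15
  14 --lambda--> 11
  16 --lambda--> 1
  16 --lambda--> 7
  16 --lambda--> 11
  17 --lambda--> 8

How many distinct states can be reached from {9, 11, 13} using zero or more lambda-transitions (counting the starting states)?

Start with {9, 11, 13}.
From 9 via lambda: add 3, 5.
From 11 via lambda: add 4.
From 3 via lambda: add 6, 8, 17.
From 8 via lambda: add 7.
lambda-closure = {3, 4, 5, 6, 7, 8, 9, 11, 13, 17}, which has 10 states.

10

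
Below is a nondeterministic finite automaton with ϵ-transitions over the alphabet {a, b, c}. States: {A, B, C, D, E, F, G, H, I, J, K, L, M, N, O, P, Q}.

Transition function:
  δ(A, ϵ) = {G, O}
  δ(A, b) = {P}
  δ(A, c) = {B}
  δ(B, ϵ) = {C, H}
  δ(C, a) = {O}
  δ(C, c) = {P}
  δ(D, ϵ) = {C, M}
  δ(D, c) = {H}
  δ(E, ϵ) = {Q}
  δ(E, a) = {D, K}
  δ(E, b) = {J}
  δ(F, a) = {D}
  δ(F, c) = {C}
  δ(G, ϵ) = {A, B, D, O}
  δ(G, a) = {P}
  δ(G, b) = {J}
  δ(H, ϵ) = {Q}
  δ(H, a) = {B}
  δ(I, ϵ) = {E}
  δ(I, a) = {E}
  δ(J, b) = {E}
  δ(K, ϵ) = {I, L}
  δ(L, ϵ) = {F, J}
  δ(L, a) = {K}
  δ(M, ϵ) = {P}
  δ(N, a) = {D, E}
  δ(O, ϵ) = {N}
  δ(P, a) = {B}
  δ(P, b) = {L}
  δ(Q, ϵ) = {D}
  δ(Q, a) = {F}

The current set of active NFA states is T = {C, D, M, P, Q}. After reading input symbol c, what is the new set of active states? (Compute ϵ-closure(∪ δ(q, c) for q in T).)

C on c → {P}.
D on c → {H}.
No c-transition from M, P, Q.
Union after reading c: {H, P}.
Now take the ϵ-closure:
From H via ϵ: add Q.
From Q via ϵ: add D.
From D via ϵ: add C, M.
No new states can be added; the closed set is {C, D, H, M, P, Q}.

{C, D, H, M, P, Q}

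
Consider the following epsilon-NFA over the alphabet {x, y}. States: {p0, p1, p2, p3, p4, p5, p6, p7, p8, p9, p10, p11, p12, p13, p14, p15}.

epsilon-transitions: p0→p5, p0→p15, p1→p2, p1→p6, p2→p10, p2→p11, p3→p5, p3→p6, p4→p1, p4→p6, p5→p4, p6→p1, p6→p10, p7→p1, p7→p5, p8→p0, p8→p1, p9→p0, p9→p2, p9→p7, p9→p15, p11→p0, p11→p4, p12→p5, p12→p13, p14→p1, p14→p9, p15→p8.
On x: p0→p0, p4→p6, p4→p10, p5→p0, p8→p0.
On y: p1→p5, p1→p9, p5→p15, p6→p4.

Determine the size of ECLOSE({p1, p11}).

10

Start with {p1, p11}.
From p1 via epsilon: add p2, p6.
From p11 via epsilon: add p0, p4.
From p0 via epsilon: add p5, p15.
From p2 via epsilon: add p10.
From p15 via epsilon: add p8.
epsilon-closure = {p0, p1, p2, p4, p5, p6, p8, p10, p11, p15}, which has 10 states.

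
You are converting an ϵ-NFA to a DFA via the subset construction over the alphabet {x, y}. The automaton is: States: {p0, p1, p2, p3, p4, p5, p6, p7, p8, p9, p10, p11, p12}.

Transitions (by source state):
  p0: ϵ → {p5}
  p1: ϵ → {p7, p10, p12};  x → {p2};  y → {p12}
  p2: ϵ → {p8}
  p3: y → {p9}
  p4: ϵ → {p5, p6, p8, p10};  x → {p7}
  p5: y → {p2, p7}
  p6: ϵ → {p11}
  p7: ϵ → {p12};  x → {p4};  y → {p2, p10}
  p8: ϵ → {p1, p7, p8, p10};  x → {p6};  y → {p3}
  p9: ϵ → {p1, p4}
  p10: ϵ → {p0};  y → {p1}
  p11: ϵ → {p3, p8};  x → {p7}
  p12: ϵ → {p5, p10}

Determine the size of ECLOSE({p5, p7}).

5

Start with {p5, p7}.
From p7 via ϵ: add p12.
From p12 via ϵ: add p10.
From p10 via ϵ: add p0.
ϵ-closure = {p0, p5, p7, p10, p12}, which has 5 states.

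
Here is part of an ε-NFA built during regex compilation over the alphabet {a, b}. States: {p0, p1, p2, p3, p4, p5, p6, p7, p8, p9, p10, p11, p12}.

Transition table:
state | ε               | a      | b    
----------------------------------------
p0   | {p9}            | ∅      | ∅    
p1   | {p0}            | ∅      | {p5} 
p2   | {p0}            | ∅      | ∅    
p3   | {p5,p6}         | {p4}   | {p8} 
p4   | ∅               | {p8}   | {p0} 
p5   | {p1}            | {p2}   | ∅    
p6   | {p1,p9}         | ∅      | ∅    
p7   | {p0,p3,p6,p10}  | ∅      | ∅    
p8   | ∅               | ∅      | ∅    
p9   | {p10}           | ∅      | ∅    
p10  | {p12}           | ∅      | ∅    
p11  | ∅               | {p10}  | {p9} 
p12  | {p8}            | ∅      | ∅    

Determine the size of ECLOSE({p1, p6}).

7

Start with {p1, p6}.
From p1 via ε: add p0.
From p6 via ε: add p9.
From p9 via ε: add p10.
From p10 via ε: add p12.
From p12 via ε: add p8.
ε-closure = {p0, p1, p6, p8, p9, p10, p12}, which has 7 states.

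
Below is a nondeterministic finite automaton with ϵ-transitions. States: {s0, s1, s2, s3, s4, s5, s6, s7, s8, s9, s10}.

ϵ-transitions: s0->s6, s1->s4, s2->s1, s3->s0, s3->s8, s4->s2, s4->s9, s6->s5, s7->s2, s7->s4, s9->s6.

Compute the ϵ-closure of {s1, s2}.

Start with {s1, s2}.
From s1 via ϵ: add s4.
From s4 via ϵ: add s9.
From s9 via ϵ: add s6.
From s6 via ϵ: add s5.
No new states can be added; the closed set is {s1, s2, s4, s5, s6, s9}.

{s1, s2, s4, s5, s6, s9}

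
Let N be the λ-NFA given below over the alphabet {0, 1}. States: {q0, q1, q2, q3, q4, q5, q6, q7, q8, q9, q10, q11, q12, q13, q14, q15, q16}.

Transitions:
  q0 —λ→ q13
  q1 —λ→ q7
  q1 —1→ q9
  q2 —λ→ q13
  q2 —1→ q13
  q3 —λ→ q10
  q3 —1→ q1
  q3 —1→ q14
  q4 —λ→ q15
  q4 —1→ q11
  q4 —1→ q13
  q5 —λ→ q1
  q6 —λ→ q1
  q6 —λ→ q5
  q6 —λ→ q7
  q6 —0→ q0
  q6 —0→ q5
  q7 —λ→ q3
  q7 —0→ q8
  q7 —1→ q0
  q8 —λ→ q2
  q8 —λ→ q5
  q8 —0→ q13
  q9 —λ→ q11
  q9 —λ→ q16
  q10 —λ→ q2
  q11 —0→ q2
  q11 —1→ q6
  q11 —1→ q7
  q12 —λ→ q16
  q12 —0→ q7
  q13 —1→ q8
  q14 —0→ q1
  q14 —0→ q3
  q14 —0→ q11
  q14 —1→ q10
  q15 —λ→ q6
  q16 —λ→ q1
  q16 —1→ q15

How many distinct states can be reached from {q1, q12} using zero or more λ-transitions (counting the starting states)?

Start with {q1, q12}.
From q1 via λ: add q7.
From q12 via λ: add q16.
From q7 via λ: add q3.
From q3 via λ: add q10.
From q10 via λ: add q2.
From q2 via λ: add q13.
λ-closure = {q1, q2, q3, q7, q10, q12, q13, q16}, which has 8 states.

8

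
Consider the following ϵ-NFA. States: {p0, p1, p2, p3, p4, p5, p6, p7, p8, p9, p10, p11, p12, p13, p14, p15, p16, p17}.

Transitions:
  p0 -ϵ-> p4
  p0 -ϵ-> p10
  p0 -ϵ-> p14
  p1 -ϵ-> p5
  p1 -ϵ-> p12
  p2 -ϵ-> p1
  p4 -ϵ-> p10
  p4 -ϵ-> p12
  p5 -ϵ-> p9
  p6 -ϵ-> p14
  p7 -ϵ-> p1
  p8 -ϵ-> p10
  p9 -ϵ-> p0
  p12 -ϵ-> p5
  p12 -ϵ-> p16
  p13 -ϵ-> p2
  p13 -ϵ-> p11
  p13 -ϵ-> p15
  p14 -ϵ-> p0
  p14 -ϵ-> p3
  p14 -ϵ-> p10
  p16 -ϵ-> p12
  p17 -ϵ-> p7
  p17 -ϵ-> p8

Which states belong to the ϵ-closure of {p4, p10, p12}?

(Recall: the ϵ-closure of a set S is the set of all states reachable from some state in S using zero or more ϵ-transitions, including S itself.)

Start with {p4, p10, p12}.
From p12 via ϵ: add p5, p16.
From p5 via ϵ: add p9.
From p9 via ϵ: add p0.
From p0 via ϵ: add p14.
From p14 via ϵ: add p3.
No new states can be added; the closed set is {p0, p3, p4, p5, p9, p10, p12, p14, p16}.

{p0, p3, p4, p5, p9, p10, p12, p14, p16}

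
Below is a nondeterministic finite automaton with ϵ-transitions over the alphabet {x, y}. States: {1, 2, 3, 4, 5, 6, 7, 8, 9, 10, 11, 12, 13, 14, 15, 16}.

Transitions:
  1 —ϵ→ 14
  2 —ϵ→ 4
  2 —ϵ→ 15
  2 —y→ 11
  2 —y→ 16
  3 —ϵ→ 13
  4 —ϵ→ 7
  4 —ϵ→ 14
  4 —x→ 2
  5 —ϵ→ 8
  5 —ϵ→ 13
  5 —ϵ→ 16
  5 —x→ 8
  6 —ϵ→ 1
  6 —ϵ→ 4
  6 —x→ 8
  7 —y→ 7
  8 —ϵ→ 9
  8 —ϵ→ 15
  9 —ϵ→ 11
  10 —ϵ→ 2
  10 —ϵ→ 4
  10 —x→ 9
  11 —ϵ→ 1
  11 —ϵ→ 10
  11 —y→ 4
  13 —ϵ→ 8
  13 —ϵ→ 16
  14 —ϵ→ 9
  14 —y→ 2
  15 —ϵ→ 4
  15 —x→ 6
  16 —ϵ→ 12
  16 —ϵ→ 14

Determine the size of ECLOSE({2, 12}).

Start with {2, 12}.
From 2 via ϵ: add 4, 15.
From 4 via ϵ: add 7, 14.
From 14 via ϵ: add 9.
From 9 via ϵ: add 11.
From 11 via ϵ: add 1, 10.
ϵ-closure = {1, 2, 4, 7, 9, 10, 11, 12, 14, 15}, which has 10 states.

10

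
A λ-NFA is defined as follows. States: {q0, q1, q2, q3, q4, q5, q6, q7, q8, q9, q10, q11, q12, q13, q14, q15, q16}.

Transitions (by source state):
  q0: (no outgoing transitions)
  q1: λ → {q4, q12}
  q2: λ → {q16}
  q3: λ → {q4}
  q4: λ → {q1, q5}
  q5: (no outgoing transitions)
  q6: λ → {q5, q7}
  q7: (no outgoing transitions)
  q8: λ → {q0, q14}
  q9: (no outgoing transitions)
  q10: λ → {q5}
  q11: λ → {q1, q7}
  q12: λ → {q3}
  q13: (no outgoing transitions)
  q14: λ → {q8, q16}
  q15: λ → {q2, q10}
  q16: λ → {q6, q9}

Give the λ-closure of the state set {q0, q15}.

Start with {q0, q15}.
From q15 via λ: add q2, q10.
From q2 via λ: add q16.
From q10 via λ: add q5.
From q16 via λ: add q6, q9.
From q6 via λ: add q7.
No new states can be added; the closed set is {q0, q2, q5, q6, q7, q9, q10, q15, q16}.

{q0, q2, q5, q6, q7, q9, q10, q15, q16}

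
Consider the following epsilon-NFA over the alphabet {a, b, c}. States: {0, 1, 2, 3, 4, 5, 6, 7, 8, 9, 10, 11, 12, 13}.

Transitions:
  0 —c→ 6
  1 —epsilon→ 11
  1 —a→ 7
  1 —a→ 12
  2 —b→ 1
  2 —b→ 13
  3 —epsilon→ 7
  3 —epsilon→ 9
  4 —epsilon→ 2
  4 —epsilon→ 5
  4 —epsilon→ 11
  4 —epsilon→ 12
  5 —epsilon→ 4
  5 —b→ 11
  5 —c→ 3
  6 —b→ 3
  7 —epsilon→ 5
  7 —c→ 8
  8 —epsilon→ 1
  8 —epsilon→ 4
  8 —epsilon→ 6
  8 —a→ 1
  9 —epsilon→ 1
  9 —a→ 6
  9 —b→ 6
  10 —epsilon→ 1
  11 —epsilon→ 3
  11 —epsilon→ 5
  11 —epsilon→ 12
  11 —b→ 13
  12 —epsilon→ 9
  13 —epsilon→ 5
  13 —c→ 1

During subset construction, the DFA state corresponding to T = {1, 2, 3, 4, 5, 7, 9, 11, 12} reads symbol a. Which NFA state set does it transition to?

{1, 2, 3, 4, 5, 6, 7, 9, 11, 12}

1 on a → {7, 12}.
9 on a → {6}.
No a-transition from 2, 3, 4, 5, 7, 11, 12.
Union after reading a: {6, 7, 12}.
Now take the epsilon-closure:
From 7 via epsilon: add 5.
From 12 via epsilon: add 9.
From 5 via epsilon: add 4.
From 9 via epsilon: add 1.
From 1 via epsilon: add 11.
From 4 via epsilon: add 2.
From 11 via epsilon: add 3.
No new states can be added; the closed set is {1, 2, 3, 4, 5, 6, 7, 9, 11, 12}.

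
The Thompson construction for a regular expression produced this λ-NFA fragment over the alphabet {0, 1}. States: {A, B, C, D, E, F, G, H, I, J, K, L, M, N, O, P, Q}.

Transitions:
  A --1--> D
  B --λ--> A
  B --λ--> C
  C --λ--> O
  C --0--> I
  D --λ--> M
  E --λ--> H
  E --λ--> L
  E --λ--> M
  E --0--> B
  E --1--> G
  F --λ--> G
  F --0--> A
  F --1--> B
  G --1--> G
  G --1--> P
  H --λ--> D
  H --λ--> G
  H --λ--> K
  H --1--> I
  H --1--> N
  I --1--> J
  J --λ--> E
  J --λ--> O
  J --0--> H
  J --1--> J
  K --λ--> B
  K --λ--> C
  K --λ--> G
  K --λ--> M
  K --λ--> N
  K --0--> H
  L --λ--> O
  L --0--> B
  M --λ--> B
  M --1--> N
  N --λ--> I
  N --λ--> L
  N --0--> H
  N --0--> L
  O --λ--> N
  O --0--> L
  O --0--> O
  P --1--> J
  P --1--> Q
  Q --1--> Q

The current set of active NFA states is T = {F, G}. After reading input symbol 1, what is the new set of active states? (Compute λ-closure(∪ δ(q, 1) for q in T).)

{A, B, C, G, I, L, N, O, P}

F on 1 → {B}.
G on 1 → {G, P}.
Union after reading 1: {B, G, P}.
Now take the λ-closure:
From B via λ: add A, C.
From C via λ: add O.
From O via λ: add N.
From N via λ: add I, L.
No new states can be added; the closed set is {A, B, C, G, I, L, N, O, P}.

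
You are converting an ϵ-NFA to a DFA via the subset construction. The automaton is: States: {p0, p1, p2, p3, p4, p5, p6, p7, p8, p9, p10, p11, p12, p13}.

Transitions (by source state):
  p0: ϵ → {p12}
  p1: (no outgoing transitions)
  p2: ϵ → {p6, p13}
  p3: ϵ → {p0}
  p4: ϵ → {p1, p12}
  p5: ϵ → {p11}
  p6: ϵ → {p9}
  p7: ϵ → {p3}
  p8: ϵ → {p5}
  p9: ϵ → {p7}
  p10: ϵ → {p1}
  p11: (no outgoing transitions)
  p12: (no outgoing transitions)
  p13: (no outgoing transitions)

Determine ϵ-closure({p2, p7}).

{p0, p2, p3, p6, p7, p9, p12, p13}

Start with {p2, p7}.
From p2 via ϵ: add p6, p13.
From p7 via ϵ: add p3.
From p3 via ϵ: add p0.
From p6 via ϵ: add p9.
From p0 via ϵ: add p12.
No new states can be added; the closed set is {p0, p2, p3, p6, p7, p9, p12, p13}.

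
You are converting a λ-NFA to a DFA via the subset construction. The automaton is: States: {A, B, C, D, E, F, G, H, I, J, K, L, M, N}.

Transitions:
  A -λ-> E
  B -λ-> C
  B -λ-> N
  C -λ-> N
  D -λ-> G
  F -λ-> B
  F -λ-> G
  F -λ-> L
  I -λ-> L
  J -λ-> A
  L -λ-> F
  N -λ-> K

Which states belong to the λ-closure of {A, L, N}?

Start with {A, L, N}.
From A via λ: add E.
From L via λ: add F.
From N via λ: add K.
From F via λ: add B, G.
From B via λ: add C.
No new states can be added; the closed set is {A, B, C, E, F, G, K, L, N}.

{A, B, C, E, F, G, K, L, N}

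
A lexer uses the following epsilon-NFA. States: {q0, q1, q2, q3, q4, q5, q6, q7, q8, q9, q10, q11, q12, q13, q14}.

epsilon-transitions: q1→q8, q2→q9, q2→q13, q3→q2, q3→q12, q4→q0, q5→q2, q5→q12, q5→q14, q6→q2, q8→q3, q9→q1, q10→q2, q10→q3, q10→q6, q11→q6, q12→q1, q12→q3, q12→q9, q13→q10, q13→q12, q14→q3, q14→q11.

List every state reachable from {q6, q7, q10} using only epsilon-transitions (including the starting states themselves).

{q1, q2, q3, q6, q7, q8, q9, q10, q12, q13}

Start with {q6, q7, q10}.
From q6 via epsilon: add q2.
From q10 via epsilon: add q3.
From q2 via epsilon: add q9, q13.
From q3 via epsilon: add q12.
From q9 via epsilon: add q1.
From q1 via epsilon: add q8.
No new states can be added; the closed set is {q1, q2, q3, q6, q7, q8, q9, q10, q12, q13}.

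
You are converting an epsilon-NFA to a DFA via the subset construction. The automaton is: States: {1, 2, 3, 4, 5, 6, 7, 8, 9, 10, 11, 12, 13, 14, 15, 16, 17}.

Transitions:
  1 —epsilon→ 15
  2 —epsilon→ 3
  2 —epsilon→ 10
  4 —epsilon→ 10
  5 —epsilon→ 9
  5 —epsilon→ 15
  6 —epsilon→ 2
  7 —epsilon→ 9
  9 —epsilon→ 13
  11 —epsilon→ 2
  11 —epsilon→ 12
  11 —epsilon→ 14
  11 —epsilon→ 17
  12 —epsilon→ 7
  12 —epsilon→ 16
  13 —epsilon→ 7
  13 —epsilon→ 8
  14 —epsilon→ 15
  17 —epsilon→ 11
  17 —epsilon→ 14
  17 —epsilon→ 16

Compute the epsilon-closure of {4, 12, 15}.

{4, 7, 8, 9, 10, 12, 13, 15, 16}

Start with {4, 12, 15}.
From 4 via epsilon: add 10.
From 12 via epsilon: add 7, 16.
From 7 via epsilon: add 9.
From 9 via epsilon: add 13.
From 13 via epsilon: add 8.
No new states can be added; the closed set is {4, 7, 8, 9, 10, 12, 13, 15, 16}.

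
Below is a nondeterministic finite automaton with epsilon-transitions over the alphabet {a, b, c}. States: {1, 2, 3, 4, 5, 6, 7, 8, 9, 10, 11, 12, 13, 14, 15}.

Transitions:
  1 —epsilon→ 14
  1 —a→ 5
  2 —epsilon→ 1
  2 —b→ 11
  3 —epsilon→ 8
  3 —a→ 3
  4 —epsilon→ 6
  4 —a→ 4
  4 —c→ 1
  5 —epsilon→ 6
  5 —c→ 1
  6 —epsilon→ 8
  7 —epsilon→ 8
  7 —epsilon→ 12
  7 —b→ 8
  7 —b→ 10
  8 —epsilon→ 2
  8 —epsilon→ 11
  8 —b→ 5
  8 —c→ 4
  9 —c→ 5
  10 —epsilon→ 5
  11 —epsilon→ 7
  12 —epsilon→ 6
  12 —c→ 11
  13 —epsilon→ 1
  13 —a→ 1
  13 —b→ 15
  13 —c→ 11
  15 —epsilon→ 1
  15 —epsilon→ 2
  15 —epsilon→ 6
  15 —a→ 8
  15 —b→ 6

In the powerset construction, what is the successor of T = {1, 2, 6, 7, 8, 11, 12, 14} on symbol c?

{1, 2, 4, 6, 7, 8, 11, 12, 14}

8 on c → {4}.
12 on c → {11}.
No c-transition from 1, 2, 6, 7, 11, 14.
Union after reading c: {4, 11}.
Now take the epsilon-closure:
From 4 via epsilon: add 6.
From 11 via epsilon: add 7.
From 6 via epsilon: add 8.
From 7 via epsilon: add 12.
From 8 via epsilon: add 2.
From 2 via epsilon: add 1.
From 1 via epsilon: add 14.
No new states can be added; the closed set is {1, 2, 4, 6, 7, 8, 11, 12, 14}.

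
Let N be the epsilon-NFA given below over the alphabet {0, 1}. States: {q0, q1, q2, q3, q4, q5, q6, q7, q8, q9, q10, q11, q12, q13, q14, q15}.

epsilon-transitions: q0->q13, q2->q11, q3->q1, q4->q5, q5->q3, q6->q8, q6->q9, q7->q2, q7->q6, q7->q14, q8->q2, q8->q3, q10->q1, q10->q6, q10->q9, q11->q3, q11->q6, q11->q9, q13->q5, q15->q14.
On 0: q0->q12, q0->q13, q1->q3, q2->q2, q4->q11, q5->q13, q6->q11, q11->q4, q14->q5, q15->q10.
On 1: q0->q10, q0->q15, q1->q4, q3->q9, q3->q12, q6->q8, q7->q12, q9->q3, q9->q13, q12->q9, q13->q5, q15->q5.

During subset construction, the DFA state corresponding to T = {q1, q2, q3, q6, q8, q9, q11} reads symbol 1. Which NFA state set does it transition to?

{q1, q2, q3, q4, q5, q6, q8, q9, q11, q12, q13}

q1 on 1 → {q4}.
q3 on 1 → {q9, q12}.
q6 on 1 → {q8}.
q9 on 1 → {q3, q13}.
No 1-transition from q2, q8, q11.
Union after reading 1: {q3, q4, q8, q9, q12, q13}.
Now take the epsilon-closure:
From q3 via epsilon: add q1.
From q4 via epsilon: add q5.
From q8 via epsilon: add q2.
From q2 via epsilon: add q11.
From q11 via epsilon: add q6.
No new states can be added; the closed set is {q1, q2, q3, q4, q5, q6, q8, q9, q11, q12, q13}.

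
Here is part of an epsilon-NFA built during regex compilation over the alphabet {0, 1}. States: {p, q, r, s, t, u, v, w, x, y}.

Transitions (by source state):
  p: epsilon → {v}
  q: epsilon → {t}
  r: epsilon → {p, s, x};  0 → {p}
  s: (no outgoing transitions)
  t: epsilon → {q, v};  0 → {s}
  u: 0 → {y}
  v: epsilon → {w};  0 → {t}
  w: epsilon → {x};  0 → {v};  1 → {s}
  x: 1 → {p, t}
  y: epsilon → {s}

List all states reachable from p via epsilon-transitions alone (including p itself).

{p, v, w, x}

Start with {p}.
From p via epsilon: add v.
From v via epsilon: add w.
From w via epsilon: add x.
No new states can be added; the closed set is {p, v, w, x}.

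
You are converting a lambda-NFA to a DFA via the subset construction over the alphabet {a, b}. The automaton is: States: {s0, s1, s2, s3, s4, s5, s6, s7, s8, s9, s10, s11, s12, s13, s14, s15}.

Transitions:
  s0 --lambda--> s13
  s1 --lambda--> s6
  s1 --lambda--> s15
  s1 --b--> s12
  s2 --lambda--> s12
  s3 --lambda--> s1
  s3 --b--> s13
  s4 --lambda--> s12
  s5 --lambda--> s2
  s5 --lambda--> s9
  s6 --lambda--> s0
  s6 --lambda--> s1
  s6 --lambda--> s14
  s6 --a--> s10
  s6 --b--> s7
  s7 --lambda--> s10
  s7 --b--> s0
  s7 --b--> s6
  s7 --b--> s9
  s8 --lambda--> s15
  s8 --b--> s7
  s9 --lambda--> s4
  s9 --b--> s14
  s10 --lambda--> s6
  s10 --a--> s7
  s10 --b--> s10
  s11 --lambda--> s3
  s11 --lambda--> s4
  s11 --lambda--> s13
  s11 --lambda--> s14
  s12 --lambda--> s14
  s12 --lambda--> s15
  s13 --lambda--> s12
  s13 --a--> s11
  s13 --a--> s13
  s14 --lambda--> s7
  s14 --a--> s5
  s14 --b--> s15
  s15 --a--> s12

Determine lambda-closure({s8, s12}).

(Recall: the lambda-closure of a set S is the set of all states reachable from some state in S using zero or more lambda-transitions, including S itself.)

{s0, s1, s6, s7, s8, s10, s12, s13, s14, s15}

Start with {s8, s12}.
From s8 via lambda: add s15.
From s12 via lambda: add s14.
From s14 via lambda: add s7.
From s7 via lambda: add s10.
From s10 via lambda: add s6.
From s6 via lambda: add s0, s1.
From s0 via lambda: add s13.
No new states can be added; the closed set is {s0, s1, s6, s7, s8, s10, s12, s13, s14, s15}.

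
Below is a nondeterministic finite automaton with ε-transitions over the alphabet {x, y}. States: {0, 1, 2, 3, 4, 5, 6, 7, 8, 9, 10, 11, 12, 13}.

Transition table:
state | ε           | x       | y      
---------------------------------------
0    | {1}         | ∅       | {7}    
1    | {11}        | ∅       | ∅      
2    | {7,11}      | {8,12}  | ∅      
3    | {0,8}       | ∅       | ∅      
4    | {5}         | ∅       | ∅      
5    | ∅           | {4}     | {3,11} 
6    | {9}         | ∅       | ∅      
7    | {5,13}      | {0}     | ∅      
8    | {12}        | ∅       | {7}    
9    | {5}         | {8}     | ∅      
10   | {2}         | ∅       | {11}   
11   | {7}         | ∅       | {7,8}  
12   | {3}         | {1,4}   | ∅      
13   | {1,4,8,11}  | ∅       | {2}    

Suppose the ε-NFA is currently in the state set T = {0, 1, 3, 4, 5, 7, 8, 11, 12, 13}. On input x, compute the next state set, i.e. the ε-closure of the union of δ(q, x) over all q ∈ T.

{0, 1, 3, 4, 5, 7, 8, 11, 12, 13}

5 on x → {4}.
7 on x → {0}.
12 on x → {1, 4}.
No x-transition from 0, 1, 3, 4, 8, 11, 13.
Union after reading x: {0, 1, 4}.
Now take the ε-closure:
From 1 via ε: add 11.
From 4 via ε: add 5.
From 11 via ε: add 7.
From 7 via ε: add 13.
From 13 via ε: add 8.
From 8 via ε: add 12.
From 12 via ε: add 3.
No new states can be added; the closed set is {0, 1, 3, 4, 5, 7, 8, 11, 12, 13}.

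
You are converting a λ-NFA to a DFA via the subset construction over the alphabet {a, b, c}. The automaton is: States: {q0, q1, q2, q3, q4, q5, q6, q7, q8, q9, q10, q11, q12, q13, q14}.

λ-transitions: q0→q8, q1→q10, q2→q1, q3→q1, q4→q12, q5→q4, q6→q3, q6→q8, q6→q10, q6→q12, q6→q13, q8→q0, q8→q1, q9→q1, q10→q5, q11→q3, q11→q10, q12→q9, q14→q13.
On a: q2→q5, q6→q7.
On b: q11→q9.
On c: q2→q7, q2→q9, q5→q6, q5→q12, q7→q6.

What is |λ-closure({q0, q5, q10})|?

8

Start with {q0, q5, q10}.
From q0 via λ: add q8.
From q5 via λ: add q4.
From q4 via λ: add q12.
From q8 via λ: add q1.
From q12 via λ: add q9.
λ-closure = {q0, q1, q4, q5, q8, q9, q10, q12}, which has 8 states.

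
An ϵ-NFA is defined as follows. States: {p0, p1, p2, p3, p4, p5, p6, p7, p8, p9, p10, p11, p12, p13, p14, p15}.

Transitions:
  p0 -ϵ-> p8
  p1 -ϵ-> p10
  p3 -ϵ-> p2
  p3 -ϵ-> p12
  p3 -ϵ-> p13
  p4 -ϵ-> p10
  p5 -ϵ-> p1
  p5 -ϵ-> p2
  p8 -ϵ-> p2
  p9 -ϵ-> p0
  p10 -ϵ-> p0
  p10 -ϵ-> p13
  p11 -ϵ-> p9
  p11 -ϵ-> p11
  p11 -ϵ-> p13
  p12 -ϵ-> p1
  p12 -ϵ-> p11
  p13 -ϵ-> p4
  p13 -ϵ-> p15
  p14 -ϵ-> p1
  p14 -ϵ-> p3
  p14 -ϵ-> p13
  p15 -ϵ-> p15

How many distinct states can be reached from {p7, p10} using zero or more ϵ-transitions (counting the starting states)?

8

Start with {p7, p10}.
From p10 via ϵ: add p0, p13.
From p0 via ϵ: add p8.
From p13 via ϵ: add p4, p15.
From p8 via ϵ: add p2.
ϵ-closure = {p0, p2, p4, p7, p8, p10, p13, p15}, which has 8 states.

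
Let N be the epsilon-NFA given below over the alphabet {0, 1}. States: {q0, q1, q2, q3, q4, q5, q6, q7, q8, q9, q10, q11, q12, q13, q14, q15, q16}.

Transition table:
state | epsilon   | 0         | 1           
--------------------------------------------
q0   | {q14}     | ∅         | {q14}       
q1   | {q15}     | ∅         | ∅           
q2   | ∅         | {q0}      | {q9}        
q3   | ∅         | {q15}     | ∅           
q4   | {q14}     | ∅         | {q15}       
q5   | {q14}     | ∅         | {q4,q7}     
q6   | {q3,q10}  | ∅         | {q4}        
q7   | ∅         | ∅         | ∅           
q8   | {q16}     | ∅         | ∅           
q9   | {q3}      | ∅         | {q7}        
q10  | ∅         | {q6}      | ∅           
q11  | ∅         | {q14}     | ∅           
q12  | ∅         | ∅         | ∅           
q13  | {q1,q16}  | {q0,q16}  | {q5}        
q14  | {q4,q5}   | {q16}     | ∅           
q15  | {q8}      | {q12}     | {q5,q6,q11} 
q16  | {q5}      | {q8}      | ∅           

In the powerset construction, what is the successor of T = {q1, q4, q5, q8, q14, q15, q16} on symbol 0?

q14 on 0 → {q16}.
q15 on 0 → {q12}.
q16 on 0 → {q8}.
No 0-transition from q1, q4, q5, q8.
Union after reading 0: {q8, q12, q16}.
Now take the epsilon-closure:
From q16 via epsilon: add q5.
From q5 via epsilon: add q14.
From q14 via epsilon: add q4.
No new states can be added; the closed set is {q4, q5, q8, q12, q14, q16}.

{q4, q5, q8, q12, q14, q16}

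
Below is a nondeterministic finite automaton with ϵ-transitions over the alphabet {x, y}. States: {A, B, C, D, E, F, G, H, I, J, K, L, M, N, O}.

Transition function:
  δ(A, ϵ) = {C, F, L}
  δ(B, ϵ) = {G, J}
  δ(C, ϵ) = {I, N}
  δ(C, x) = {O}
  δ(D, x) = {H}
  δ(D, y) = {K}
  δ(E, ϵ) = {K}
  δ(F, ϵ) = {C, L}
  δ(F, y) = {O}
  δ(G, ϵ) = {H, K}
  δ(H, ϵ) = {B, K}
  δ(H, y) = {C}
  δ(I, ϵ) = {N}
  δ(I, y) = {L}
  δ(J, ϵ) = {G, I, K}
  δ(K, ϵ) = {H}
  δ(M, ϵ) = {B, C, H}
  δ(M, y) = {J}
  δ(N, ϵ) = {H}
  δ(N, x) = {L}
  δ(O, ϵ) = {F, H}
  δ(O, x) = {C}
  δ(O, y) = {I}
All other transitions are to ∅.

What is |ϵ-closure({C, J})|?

8

Start with {C, J}.
From C via ϵ: add I, N.
From J via ϵ: add G, K.
From G via ϵ: add H.
From H via ϵ: add B.
ϵ-closure = {B, C, G, H, I, J, K, N}, which has 8 states.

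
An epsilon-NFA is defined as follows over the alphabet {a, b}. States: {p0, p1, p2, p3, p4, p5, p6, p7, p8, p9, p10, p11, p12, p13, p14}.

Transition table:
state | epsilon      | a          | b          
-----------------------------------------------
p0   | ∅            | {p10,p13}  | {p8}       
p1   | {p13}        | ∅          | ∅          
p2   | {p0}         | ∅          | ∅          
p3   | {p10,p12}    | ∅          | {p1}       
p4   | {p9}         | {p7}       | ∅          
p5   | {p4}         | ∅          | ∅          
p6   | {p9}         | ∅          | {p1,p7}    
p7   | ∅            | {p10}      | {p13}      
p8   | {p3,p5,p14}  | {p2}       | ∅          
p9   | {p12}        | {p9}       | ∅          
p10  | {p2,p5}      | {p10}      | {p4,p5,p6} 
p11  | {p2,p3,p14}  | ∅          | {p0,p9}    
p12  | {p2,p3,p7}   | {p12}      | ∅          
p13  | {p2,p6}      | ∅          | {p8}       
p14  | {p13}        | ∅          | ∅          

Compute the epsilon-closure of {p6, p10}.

{p0, p2, p3, p4, p5, p6, p7, p9, p10, p12}

Start with {p6, p10}.
From p6 via epsilon: add p9.
From p10 via epsilon: add p2, p5.
From p2 via epsilon: add p0.
From p5 via epsilon: add p4.
From p9 via epsilon: add p12.
From p12 via epsilon: add p3, p7.
No new states can be added; the closed set is {p0, p2, p3, p4, p5, p6, p7, p9, p10, p12}.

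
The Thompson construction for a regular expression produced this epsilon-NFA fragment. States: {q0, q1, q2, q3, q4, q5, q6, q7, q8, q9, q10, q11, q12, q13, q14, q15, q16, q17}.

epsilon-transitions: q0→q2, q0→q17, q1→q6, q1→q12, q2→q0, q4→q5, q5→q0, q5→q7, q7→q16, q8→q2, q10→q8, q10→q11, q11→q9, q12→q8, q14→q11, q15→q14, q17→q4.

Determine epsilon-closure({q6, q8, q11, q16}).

Start with {q6, q8, q11, q16}.
From q8 via epsilon: add q2.
From q11 via epsilon: add q9.
From q2 via epsilon: add q0.
From q0 via epsilon: add q17.
From q17 via epsilon: add q4.
From q4 via epsilon: add q5.
From q5 via epsilon: add q7.
No new states can be added; the closed set is {q0, q2, q4, q5, q6, q7, q8, q9, q11, q16, q17}.

{q0, q2, q4, q5, q6, q7, q8, q9, q11, q16, q17}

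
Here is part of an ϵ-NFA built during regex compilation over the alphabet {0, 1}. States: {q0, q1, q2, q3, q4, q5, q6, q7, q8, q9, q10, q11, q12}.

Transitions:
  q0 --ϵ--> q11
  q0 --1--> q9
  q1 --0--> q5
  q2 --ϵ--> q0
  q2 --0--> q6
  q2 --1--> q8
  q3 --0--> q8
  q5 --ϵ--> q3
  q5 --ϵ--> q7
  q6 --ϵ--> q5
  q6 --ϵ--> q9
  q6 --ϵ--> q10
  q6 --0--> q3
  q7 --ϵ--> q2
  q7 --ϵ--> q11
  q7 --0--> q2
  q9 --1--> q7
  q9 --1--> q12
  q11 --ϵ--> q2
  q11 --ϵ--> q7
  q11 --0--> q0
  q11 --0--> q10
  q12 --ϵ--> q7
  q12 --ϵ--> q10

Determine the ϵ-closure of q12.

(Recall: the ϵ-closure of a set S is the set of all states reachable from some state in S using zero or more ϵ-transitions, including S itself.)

{q0, q2, q7, q10, q11, q12}

Start with {q12}.
From q12 via ϵ: add q7, q10.
From q7 via ϵ: add q2, q11.
From q2 via ϵ: add q0.
No new states can be added; the closed set is {q0, q2, q7, q10, q11, q12}.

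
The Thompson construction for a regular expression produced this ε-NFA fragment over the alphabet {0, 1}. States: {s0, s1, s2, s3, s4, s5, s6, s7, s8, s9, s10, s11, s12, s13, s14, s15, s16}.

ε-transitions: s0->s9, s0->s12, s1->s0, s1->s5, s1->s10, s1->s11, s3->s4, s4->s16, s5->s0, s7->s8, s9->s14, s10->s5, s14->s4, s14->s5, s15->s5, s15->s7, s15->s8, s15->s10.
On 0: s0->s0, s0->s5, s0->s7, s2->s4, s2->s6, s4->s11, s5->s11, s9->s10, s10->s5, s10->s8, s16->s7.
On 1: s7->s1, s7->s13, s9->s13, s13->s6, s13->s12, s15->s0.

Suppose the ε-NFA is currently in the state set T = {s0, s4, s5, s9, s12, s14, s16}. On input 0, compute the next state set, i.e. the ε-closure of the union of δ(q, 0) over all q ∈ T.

s0 on 0 → {s0, s5, s7}.
s4 on 0 → {s11}.
s5 on 0 → {s11}.
s9 on 0 → {s10}.
s16 on 0 → {s7}.
No 0-transition from s12, s14.
Union after reading 0: {s0, s5, s7, s10, s11}.
Now take the ε-closure:
From s0 via ε: add s9, s12.
From s7 via ε: add s8.
From s9 via ε: add s14.
From s14 via ε: add s4.
From s4 via ε: add s16.
No new states can be added; the closed set is {s0, s4, s5, s7, s8, s9, s10, s11, s12, s14, s16}.

{s0, s4, s5, s7, s8, s9, s10, s11, s12, s14, s16}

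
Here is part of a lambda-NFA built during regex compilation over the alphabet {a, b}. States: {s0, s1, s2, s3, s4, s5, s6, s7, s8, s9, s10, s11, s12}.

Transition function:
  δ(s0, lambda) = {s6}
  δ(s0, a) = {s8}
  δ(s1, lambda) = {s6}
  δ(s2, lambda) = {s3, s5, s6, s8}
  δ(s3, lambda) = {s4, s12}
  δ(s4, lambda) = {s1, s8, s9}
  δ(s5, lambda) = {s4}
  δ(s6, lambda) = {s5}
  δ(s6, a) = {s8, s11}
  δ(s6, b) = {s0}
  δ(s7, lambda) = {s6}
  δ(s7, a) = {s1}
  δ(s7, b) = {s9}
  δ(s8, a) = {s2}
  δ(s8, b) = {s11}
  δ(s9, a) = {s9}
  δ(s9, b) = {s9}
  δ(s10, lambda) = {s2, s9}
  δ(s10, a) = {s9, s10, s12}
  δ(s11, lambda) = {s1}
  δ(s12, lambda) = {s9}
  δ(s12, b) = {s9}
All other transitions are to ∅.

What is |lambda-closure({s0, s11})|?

8

Start with {s0, s11}.
From s0 via lambda: add s6.
From s11 via lambda: add s1.
From s6 via lambda: add s5.
From s5 via lambda: add s4.
From s4 via lambda: add s8, s9.
lambda-closure = {s0, s1, s4, s5, s6, s8, s9, s11}, which has 8 states.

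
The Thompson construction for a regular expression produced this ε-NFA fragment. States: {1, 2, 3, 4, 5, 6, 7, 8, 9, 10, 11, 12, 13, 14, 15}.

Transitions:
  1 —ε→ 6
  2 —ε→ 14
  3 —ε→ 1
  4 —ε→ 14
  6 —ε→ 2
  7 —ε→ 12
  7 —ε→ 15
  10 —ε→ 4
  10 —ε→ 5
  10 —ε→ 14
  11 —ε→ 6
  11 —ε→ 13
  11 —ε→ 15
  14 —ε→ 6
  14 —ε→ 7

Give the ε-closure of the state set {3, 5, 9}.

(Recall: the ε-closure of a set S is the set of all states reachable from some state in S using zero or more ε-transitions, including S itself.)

{1, 2, 3, 5, 6, 7, 9, 12, 14, 15}

Start with {3, 5, 9}.
From 3 via ε: add 1.
From 1 via ε: add 6.
From 6 via ε: add 2.
From 2 via ε: add 14.
From 14 via ε: add 7.
From 7 via ε: add 12, 15.
No new states can be added; the closed set is {1, 2, 3, 5, 6, 7, 9, 12, 14, 15}.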